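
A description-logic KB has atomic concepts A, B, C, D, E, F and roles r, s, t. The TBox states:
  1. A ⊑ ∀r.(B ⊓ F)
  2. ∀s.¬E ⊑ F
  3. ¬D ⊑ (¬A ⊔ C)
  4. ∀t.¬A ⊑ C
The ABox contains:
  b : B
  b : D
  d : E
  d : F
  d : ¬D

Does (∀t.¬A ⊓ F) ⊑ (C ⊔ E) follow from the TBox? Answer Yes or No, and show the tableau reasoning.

Yes

1. (∀t.¬A ⊓ F) ⊑ (C ⊔ E)  ⇔  ((∀t.¬A ⊓ F) ⊓ (¬C ⊓ ¬E)) unsat w.r.t. T
   all branches close; clash {C, ¬C} at x₀
2. Hence (∀t.¬A ⊓ F) ⊑ (C ⊔ E): entailed.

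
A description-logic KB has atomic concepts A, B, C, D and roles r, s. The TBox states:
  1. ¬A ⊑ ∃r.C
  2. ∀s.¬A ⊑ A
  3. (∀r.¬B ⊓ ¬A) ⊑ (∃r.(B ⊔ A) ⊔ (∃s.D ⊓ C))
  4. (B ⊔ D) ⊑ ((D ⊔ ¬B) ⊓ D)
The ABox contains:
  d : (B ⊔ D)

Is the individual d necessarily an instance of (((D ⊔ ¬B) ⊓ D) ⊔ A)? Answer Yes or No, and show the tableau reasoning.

1. d : (((D ⊔ ¬B) ⊓ D) ⊔ A)?  L(d) = {(B ⊔ D)} ∪ {(((¬D ⊓ B) ⊔ ¬D) ⊓ ¬A)}
   clash {A, ¬A} at d — d ∈ (((D ⊔ ¬B) ⊓ D) ⊔ A)
2. Hence d : (((D ⊔ ¬B) ⊓ D) ⊔ A): entailed.

Yes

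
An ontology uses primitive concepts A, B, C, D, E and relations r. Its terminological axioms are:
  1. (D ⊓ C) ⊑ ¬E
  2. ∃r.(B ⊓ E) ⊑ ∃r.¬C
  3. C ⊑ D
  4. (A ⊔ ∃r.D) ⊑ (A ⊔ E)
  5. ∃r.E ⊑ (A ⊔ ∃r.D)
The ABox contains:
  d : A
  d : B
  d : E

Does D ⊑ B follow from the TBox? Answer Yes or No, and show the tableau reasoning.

No

1. D ⊑ B  ⇔  (D ⊓ ¬B) unsat w.r.t. T
   open: L(x₀) ⊇ {D, ¬A, ¬B, ¬C, ∀r.(¬B ⊔ ¬E), …}
2. Hence D ⊑ B: not entailed.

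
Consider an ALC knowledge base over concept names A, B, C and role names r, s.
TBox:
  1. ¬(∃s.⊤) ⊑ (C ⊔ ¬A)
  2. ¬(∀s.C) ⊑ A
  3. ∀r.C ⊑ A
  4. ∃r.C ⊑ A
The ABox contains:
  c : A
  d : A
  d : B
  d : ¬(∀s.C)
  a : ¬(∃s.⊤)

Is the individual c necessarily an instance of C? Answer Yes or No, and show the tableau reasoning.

1. c : C?  L(c) = {A} ∪ {¬C}
   open: L(c) ⊇ {A, ¬C, ∃s.⊤} (+ ∃-successors) — c ∉ C possible
2. Hence c : C: not entailed.

No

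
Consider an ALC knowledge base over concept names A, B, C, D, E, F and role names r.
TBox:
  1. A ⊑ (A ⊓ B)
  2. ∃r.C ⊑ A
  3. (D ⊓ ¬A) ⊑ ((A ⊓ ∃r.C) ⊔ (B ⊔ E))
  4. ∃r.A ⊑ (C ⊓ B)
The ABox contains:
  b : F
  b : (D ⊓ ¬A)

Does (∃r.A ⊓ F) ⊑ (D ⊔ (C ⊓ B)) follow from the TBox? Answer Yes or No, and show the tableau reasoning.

Yes

1. (∃r.A ⊓ F) ⊑ (D ⊔ (C ⊓ B))  ⇔  ((∃r.A ⊓ F) ⊓ (¬D ⊓ (¬C ⊔ ¬B))) unsat w.r.t. T
   all branches close; clash {B, ¬B} at x₀
2. Hence (∃r.A ⊓ F) ⊑ (D ⊔ (C ⊓ B)): entailed.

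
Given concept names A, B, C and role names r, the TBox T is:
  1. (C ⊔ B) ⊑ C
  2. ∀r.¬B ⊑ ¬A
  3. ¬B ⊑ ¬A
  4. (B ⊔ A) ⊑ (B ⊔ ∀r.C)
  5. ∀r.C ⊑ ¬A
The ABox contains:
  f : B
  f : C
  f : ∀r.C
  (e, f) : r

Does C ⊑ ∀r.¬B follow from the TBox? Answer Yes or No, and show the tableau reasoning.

1. C ⊑ ∀r.¬B  ⇔  (C ⊓ ∃r.B) unsat w.r.t. T
   open: L(x₀) ⊇ {B, C, ∃r.B, ∃r.¬C} (+ ∃-successors)
2. Hence C ⊑ ∀r.¬B: not entailed.

No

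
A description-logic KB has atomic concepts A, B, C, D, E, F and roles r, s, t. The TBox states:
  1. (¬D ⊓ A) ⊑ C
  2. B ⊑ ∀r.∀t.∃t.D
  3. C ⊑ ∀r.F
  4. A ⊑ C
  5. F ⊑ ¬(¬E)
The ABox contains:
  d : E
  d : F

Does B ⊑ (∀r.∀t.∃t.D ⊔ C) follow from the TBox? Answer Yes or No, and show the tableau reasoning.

1. B ⊑ (∀r.∀t.∃t.D ⊔ C)  ⇔  (B ⊓ (∃r.∃t.∀t.¬D ⊓ ¬C)) unsat w.r.t. T
   all branches close; clash {C, ¬C} at x₀
2. Hence B ⊑ (∀r.∀t.∃t.D ⊔ C): entailed.

Yes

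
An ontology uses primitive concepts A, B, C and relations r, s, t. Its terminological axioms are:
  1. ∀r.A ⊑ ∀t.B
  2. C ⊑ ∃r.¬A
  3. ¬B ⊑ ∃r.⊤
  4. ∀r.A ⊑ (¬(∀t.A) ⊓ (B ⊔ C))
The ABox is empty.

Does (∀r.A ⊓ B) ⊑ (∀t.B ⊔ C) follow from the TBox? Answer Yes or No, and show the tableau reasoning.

1. (∀r.A ⊓ B) ⊑ (∀t.B ⊔ C)  ⇔  ((∀r.A ⊓ B) ⊓ (∃t.¬B ⊓ ¬C)) unsat w.r.t. T
   all branches close; clash {B, ¬B} at an ∃-successor
2. Hence (∀r.A ⊓ B) ⊑ (∀t.B ⊔ C): entailed.

Yes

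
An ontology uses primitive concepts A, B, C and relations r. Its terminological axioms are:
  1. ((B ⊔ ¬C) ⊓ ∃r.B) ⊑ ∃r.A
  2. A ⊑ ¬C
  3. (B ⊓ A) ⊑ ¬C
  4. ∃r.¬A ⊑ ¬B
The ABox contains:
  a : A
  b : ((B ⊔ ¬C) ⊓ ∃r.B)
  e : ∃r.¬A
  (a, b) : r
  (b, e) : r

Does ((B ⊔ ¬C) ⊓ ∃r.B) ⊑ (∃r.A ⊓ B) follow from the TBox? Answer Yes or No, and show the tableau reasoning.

1. ((B ⊔ ¬C) ⊓ ∃r.B) ⊑ (∃r.A ⊓ B)  ⇔  (((B ⊔ ¬C) ⊓ ∃r.B) ⊓ (∀r.¬A ⊔ ¬B)) unsat w.r.t. T
   apply at x₀: ((B ⊔ ¬C) ⊓ ∃r.B)⊑∃r.A
   open: L(x₀) ⊇ {¬B, ¬C, ∀r.A, ∃r.A, ∃r.B} (+ ∃-successors)
2. Hence ((B ⊔ ¬C) ⊓ ∃r.B) ⊑ (∃r.A ⊓ B): not entailed.

No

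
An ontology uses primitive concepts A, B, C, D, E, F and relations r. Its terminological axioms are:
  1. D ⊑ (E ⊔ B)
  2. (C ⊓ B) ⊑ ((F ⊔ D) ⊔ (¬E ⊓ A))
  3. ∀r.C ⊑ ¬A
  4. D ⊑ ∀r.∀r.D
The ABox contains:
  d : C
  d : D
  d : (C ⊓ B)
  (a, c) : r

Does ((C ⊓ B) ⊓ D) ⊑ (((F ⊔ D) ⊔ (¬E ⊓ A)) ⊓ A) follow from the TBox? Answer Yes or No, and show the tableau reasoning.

No

1. ((C ⊓ B) ⊓ D) ⊑ (((F ⊔ D) ⊔ (¬E ⊓ A)) ⊓ A)  ⇔  (((C ⊓ B) ⊓ D) ⊓ (((¬F ⊓ ¬D) ⊓ (E ⊔ ¬A)) ⊔ ¬A)) unsat w.r.t. T
   apply at x₀: D⊑(E ⊔ B); (C ⊓ B)⊑((F ⊔ D) ⊔ (¬E ⊓ A)); D⊑∀r.∀r.D
   open: L(x₀) ⊇ {B, C, D, ¬A, ∀r.∀r.D, …} (+ ∃-successors)
2. Hence ((C ⊓ B) ⊓ D) ⊑ (((F ⊔ D) ⊔ (¬E ⊓ A)) ⊓ A): not entailed.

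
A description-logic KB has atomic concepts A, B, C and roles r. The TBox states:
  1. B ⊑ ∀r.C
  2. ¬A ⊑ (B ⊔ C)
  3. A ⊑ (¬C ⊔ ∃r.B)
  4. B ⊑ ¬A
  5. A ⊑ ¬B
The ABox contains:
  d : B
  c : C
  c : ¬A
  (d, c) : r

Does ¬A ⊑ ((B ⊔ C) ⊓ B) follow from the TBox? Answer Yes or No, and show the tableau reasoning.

No

1. ¬A ⊑ ((B ⊔ C) ⊓ B)  ⇔  (¬A ⊓ ((¬B ⊓ ¬C) ⊔ ¬B)) unsat w.r.t. T
   apply at x₀: ¬A⊑(B ⊔ C)
   open: L(x₀) ⊇ {C, ¬A, ¬B}
2. Hence ¬A ⊑ ((B ⊔ C) ⊓ B): not entailed.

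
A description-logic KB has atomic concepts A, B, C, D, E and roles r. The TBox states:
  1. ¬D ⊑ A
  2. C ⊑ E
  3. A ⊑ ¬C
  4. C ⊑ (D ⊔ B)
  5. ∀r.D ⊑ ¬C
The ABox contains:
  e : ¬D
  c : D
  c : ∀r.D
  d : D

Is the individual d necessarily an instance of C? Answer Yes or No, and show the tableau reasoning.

No

1. d : C?  L(d) = {D} ∪ {¬C}
   open: L(d) ⊇ {D, ¬C} — d ∉ C possible
2. Hence d : C: not entailed.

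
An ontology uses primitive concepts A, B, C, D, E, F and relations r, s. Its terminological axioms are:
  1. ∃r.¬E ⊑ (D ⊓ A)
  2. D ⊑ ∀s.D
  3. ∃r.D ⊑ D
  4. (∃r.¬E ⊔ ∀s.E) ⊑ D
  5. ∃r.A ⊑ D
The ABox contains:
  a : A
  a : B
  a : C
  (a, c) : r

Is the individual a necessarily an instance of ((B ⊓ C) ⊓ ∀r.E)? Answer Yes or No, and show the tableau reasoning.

1. a : ((B ⊓ C) ⊓ ∀r.E)?  L(a) = {A, B, C} ∪ {((¬B ⊔ ¬C) ⊔ ∃r.¬E)}
   open: L(a) ⊇ {A, B, C, D, ∀s.D, …} (+ ∃-successors) — a ∉ ((B ⊓ C) ⊓ ∀r.E) possible
2. Hence a : ((B ⊓ C) ⊓ ∀r.E): not entailed.

No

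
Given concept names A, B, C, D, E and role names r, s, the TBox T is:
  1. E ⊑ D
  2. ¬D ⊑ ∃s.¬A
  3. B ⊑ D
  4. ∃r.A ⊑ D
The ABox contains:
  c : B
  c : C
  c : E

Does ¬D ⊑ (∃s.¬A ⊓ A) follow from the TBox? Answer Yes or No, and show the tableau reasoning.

1. ¬D ⊑ (∃s.¬A ⊓ A)  ⇔  (¬D ⊓ (∀s.A ⊔ ¬A)) unsat w.r.t. T
   apply at x₀: ¬D⊑∃s.¬A
   open: L(x₀) ⊇ {¬A, ¬B, ¬D, ¬E, ∀r.¬A, …} (+ ∃-successors)
2. Hence ¬D ⊑ (∃s.¬A ⊓ A): not entailed.

No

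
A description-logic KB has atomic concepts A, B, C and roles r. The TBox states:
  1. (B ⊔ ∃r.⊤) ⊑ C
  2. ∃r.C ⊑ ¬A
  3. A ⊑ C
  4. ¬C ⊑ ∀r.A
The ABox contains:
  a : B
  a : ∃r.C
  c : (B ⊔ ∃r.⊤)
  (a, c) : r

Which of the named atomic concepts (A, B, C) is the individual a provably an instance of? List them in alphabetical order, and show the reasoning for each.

{B, C}

1. a : A?  L(a) = {B, ∃r.C} ∪ {¬A}
   open: L(a) ⊇ {B, C, ¬A, ∃r.C} (+ ∃-successors) — a ∉ A possible
2. a : B?  L(a) = {B, ∃r.C} ∪ {¬B}
   clash {B, ¬B} at a — a ∈ B
3. a : C?  L(a) = {B, ∃r.C} ∪ {¬C}
   clash {C, ¬C} at a — a ∈ C
4. Entailed for a: {B, C}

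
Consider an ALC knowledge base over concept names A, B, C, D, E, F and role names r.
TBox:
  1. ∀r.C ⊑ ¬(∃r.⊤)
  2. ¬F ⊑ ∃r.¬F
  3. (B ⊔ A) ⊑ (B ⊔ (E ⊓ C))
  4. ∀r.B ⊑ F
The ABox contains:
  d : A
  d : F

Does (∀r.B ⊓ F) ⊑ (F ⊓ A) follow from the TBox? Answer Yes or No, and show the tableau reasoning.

No

1. (∀r.B ⊓ F) ⊑ (F ⊓ A)  ⇔  ((∀r.B ⊓ F) ⊓ (¬F ⊔ ¬A)) unsat w.r.t. T
   open: L(x₀) ⊇ {F, ¬A, ¬B, ∀r.B, ∃r.¬C} (+ ∃-successors)
2. Hence (∀r.B ⊓ F) ⊑ (F ⊓ A): not entailed.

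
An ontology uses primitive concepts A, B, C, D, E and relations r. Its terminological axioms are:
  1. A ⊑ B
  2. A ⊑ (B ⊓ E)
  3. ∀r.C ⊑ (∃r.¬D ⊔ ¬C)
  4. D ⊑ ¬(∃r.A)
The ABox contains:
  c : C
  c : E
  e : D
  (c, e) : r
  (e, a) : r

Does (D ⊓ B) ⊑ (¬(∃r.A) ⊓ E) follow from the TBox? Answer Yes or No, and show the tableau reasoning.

No

1. (D ⊓ B) ⊑ (¬(∃r.A) ⊓ E)  ⇔  ((D ⊓ B) ⊓ (∃r.A ⊔ ¬E)) unsat w.r.t. T
   apply at x₀: D⊑¬(∃r.A)
   open: L(x₀) ⊇ {B, D, ¬A, ¬E, ∀r.¬A, …} (+ ∃-successors)
2. Hence (D ⊓ B) ⊑ (¬(∃r.A) ⊓ E): not entailed.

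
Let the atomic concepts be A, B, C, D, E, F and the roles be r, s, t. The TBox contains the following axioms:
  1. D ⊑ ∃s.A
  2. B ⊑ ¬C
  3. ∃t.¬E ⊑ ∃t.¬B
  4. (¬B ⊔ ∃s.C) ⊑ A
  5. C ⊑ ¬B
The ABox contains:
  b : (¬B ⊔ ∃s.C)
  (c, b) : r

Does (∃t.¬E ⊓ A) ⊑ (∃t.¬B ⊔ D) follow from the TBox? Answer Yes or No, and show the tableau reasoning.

Yes

1. (∃t.¬E ⊓ A) ⊑ (∃t.¬B ⊔ D)  ⇔  ((∃t.¬E ⊓ A) ⊓ (∀t.B ⊓ ¬D)) unsat w.r.t. T
   all branches close; clash {B, ¬B} at an ∃-successor
2. Hence (∃t.¬E ⊓ A) ⊑ (∃t.¬B ⊔ D): entailed.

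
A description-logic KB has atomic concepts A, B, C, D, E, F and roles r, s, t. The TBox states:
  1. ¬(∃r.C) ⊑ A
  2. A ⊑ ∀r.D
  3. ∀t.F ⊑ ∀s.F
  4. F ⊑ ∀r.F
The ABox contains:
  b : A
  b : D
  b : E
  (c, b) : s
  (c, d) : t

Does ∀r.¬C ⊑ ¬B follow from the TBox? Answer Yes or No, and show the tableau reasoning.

1. ∀r.¬C ⊑ ¬B  ⇔  (∀r.¬C ⊓ B) unsat w.r.t. T
   apply at x₀: ¬(∃r.C)⊑A
   open: L(x₀) ⊇ {A, B, ¬F, ∀r.D, ∀r.¬C, …} (+ ∃-successors)
2. Hence ∀r.¬C ⊑ ¬B: not entailed.

No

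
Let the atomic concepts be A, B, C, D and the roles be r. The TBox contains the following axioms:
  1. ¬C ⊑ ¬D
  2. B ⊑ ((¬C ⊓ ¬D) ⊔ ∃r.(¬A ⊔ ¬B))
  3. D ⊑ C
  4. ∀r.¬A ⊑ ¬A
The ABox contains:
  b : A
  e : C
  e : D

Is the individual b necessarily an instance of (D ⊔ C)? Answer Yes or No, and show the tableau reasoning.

1. b : (D ⊔ C)?  L(b) = {A} ∪ {(¬D ⊓ ¬C)}
   open: L(b) ⊇ {A, ¬B, ¬C, ¬D, ∃r.A} (+ ∃-successors) — b ∉ (D ⊔ C) possible
2. Hence b : (D ⊔ C): not entailed.

No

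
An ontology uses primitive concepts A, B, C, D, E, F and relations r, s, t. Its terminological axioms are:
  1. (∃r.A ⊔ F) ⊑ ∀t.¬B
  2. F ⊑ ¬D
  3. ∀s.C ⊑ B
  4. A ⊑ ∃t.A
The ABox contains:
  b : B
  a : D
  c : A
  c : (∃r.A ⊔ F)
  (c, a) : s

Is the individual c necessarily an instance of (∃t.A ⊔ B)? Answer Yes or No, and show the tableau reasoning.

1. c : (∃t.A ⊔ B)?  L(c) = {A, (∃r.A ⊔ F)} ∪ {(∀t.¬A ⊓ ¬B)}
   clash {B, ¬B} at c — c ∈ (∃t.A ⊔ B)
2. Hence c : (∃t.A ⊔ B): entailed.

Yes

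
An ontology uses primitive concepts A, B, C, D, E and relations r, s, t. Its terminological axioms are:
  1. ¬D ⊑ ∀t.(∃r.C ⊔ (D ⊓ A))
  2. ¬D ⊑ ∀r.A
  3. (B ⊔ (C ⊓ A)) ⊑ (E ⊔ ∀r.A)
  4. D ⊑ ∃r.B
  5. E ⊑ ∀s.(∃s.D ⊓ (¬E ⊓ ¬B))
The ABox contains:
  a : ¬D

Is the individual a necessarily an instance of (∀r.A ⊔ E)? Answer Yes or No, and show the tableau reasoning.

1. a : (∀r.A ⊔ E)?  L(a) = {¬D} ∪ {(∃r.¬A ⊓ ¬E)}
   clash {A, ¬A} at an ∃-successor — a ∈ (∀r.A ⊔ E)
2. Hence a : (∀r.A ⊔ E): entailed.

Yes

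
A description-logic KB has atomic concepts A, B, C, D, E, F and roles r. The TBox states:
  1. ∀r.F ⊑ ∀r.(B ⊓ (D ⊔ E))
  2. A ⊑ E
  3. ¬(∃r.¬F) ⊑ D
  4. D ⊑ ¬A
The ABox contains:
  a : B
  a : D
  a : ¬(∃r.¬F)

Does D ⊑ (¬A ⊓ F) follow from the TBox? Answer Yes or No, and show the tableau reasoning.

1. D ⊑ (¬A ⊓ F)  ⇔  (D ⊓ (A ⊔ ¬F)) unsat w.r.t. T
   apply at x₀: D⊑¬A
   open: L(x₀) ⊇ {D, ¬A, ¬F, ∃r.¬F} (+ ∃-successors)
2. Hence D ⊑ (¬A ⊓ F): not entailed.

No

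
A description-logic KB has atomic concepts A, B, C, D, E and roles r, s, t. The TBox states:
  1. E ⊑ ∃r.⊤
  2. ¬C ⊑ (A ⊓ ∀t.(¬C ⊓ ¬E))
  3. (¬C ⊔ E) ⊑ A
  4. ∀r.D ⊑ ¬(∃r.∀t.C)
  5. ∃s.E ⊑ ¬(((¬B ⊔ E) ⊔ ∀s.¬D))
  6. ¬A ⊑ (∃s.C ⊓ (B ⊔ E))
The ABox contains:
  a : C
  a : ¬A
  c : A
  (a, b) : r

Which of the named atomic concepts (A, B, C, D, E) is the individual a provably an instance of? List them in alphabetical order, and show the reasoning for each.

{B, C}

1. a : A?  L(a) = {C, ¬A} ∪ {¬A}
   apply at a: ¬A⊑(∃s.C ⊓ (B ⊔ E))
   open: L(a) ⊇ {B, C, ¬A, ¬E, ∀s.¬E, …} (+ ∃-successors) — a ∉ A possible
2. a : B?  L(a) = {C, ¬A} ∪ {¬B}
   clash {A, ¬A} at a — a ∈ B
3. a : C?  L(a) = {C, ¬A} ∪ {¬C}
   clash {C, ¬C} at a — a ∈ C
4. a : D?  L(a) = {C, ¬A} ∪ {¬D}
   apply at a: ¬A⊑(∃s.C ⊓ (B ⊔ E))
   open: L(a) ⊇ {B, C, ¬A, ¬D, ¬E, …} (+ ∃-successors) — a ∉ D possible
5. a : E?  L(a) = {C, ¬A} ∪ {¬E}
   apply at a: ¬A⊑(∃s.C ⊓ (B ⊔ E))
   open: L(a) ⊇ {B, C, ¬A, ¬E, ∀s.¬E, …} (+ ∃-successors) — a ∉ E possible
6. Entailed for a: {B, C}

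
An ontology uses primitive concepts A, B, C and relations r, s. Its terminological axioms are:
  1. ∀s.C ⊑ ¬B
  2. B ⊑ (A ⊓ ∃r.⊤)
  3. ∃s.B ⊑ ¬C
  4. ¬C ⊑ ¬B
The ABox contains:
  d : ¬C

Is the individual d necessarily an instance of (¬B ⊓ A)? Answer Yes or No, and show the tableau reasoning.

1. d : (¬B ⊓ A)?  L(d) = {¬C} ∪ {(B ⊔ ¬A)}
   apply at d: ¬C⊑¬B
   open: L(d) ⊇ {¬A, ¬B, ¬C} — d ∉ (¬B ⊓ A) possible
2. Hence d : (¬B ⊓ A): not entailed.

No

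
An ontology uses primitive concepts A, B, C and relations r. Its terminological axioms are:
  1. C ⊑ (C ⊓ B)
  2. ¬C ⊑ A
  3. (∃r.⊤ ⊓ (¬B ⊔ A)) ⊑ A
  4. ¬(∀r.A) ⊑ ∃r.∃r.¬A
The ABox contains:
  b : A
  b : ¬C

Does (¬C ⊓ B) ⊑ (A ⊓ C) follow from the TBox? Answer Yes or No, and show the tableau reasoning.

1. (¬C ⊓ B) ⊑ (A ⊓ C)  ⇔  ((¬C ⊓ B) ⊓ (¬A ⊔ ¬C)) unsat w.r.t. T
   apply at x₀: ¬C⊑A
   open: L(x₀) ⊇ {A, B, ¬C, ∀r.A}
2. Hence (¬C ⊓ B) ⊑ (A ⊓ C): not entailed.

No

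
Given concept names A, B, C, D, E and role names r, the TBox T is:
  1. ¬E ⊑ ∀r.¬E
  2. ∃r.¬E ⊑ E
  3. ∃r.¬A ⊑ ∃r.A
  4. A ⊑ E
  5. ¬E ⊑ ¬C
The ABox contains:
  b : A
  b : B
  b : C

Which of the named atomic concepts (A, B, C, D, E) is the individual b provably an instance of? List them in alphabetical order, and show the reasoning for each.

{A, B, C, E}

1. b : A?  L(b) = {A, B, C} ∪ {¬A}
   clash {A, ¬A} at b — b ∈ A
2. b : B?  L(b) = {A, B, C} ∪ {¬B}
   clash {B, ¬B} at b — b ∈ B
3. b : C?  L(b) = {A, B, C} ∪ {¬C}
   clash {C, ¬C} at b — b ∈ C
4. b : D?  L(b) = {A, B, C} ∪ {¬D}
   apply at b: A⊑E
   open: L(b) ⊇ {A, B, C, E, ¬D, …} — b ∉ D possible
5. b : E?  L(b) = {A, B, C} ∪ {¬E}
   clash {C, ¬C} at b — b ∈ E
6. Entailed for b: {A, B, C, E}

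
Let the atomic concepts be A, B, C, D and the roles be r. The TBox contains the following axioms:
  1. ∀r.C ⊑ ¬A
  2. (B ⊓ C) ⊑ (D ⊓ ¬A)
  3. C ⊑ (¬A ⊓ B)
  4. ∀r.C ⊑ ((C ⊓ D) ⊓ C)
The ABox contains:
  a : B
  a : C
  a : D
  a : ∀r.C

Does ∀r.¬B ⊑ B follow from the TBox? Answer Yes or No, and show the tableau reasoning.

No

1. ∀r.¬B ⊑ B  ⇔  (∀r.¬B ⊓ ¬B) unsat w.r.t. T
   open: L(x₀) ⊇ {¬B, ¬C, ∀r.¬B, ∃r.¬C} (+ ∃-successors)
2. Hence ∀r.¬B ⊑ B: not entailed.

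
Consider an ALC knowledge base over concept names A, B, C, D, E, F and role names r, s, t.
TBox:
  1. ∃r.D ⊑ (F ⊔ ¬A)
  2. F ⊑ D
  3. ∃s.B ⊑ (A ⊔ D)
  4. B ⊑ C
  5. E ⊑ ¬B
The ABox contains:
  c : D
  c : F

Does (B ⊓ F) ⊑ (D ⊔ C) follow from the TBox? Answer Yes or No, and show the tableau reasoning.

Yes

1. (B ⊓ F) ⊑ (D ⊔ C)  ⇔  ((B ⊓ F) ⊓ (¬D ⊓ ¬C)) unsat w.r.t. T
   all branches close; clash {C, ¬C} at x₀
2. Hence (B ⊓ F) ⊑ (D ⊔ C): entailed.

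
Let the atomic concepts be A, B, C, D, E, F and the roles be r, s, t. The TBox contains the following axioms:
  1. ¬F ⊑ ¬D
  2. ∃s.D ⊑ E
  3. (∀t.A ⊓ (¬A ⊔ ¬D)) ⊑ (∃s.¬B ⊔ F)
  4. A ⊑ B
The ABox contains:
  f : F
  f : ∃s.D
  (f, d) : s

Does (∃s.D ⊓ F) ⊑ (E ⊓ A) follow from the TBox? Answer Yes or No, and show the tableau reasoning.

No

1. (∃s.D ⊓ F) ⊑ (E ⊓ A)  ⇔  ((∃s.D ⊓ F) ⊓ (¬E ⊔ ¬A)) unsat w.r.t. T
   apply at x₀: ∃s.D⊑E
   open: L(x₀) ⊇ {E, F, ¬A, ∃s.D, ∃t.¬A} (+ ∃-successors)
2. Hence (∃s.D ⊓ F) ⊑ (E ⊓ A): not entailed.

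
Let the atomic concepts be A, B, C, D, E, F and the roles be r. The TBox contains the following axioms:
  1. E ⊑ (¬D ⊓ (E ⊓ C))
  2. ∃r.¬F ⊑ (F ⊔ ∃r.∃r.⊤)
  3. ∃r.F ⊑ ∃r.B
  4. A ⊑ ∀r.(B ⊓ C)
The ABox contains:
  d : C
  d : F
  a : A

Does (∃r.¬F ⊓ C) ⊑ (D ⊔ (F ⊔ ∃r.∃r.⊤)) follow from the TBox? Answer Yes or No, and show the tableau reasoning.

Yes

1. (∃r.¬F ⊓ C) ⊑ (D ⊔ (F ⊔ ∃r.∃r.⊤))  ⇔  ((∃r.¬F ⊓ C) ⊓ (¬D ⊓ (¬F ⊓ ∀r.∀r.⊥))) unsat w.r.t. T
   all branches close; clash ⊥ at an ∃-successor
2. Hence (∃r.¬F ⊓ C) ⊑ (D ⊔ (F ⊔ ∃r.∃r.⊤)): entailed.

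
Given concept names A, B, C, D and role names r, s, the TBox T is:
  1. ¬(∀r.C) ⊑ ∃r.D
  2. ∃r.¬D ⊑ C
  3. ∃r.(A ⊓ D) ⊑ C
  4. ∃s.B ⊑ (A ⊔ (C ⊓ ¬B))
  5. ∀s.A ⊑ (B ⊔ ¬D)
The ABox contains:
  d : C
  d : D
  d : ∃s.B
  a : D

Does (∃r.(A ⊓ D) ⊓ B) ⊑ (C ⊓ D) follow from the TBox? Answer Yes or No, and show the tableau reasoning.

No

1. (∃r.(A ⊓ D) ⊓ B) ⊑ (C ⊓ D)  ⇔  ((∃r.(A ⊓ D) ⊓ B) ⊓ (¬C ⊔ ¬D)) unsat w.r.t. T
   apply at x₀: ∃r.(A ⊓ D)⊑C
   open: L(x₀) ⊇ {B, C, ¬D, ∀r.C, ∀r.D, …} (+ ∃-successors)
2. Hence (∃r.(A ⊓ D) ⊓ B) ⊑ (C ⊓ D): not entailed.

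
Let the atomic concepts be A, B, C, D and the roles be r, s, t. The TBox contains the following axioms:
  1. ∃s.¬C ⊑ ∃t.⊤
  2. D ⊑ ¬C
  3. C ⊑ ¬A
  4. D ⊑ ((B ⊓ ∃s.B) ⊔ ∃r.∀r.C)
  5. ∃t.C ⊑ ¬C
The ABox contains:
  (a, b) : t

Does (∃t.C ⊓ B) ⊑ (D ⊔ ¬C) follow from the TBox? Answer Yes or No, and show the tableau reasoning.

Yes

1. (∃t.C ⊓ B) ⊑ (D ⊔ ¬C)  ⇔  ((∃t.C ⊓ B) ⊓ (¬D ⊓ C)) unsat w.r.t. T
   all branches close; clash {C, ¬C} at x₀
2. Hence (∃t.C ⊓ B) ⊑ (D ⊔ ¬C): entailed.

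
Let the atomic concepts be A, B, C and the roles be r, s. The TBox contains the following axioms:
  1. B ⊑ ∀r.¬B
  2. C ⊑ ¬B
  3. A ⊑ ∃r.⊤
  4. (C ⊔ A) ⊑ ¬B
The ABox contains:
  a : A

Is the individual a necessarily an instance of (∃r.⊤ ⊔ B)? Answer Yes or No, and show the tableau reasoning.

Yes

1. a : (∃r.⊤ ⊔ B)?  L(a) = {A} ∪ {(∀r.⊥ ⊓ ¬B)}
   clash ⊥ at an ∃-successor — a ∈ (∃r.⊤ ⊔ B)
2. Hence a : (∃r.⊤ ⊔ B): entailed.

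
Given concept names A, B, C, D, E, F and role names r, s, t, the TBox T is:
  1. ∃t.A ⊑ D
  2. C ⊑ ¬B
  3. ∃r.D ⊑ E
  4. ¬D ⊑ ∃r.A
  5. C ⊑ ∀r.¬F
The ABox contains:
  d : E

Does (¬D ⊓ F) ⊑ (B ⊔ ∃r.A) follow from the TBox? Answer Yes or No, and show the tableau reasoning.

1. (¬D ⊓ F) ⊑ (B ⊔ ∃r.A)  ⇔  ((¬D ⊓ F) ⊓ (¬B ⊓ ∀r.¬A)) unsat w.r.t. T
   all branches close; clash {D, ¬D} at x₀
2. Hence (¬D ⊓ F) ⊑ (B ⊔ ∃r.A): entailed.

Yes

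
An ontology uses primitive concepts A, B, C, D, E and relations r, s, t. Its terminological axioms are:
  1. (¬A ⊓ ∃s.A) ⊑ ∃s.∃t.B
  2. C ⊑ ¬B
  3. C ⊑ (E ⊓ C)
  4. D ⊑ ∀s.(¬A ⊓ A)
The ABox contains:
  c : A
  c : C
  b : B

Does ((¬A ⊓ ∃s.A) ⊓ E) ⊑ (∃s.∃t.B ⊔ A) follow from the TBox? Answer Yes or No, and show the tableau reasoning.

1. ((¬A ⊓ ∃s.A) ⊓ E) ⊑ (∃s.∃t.B ⊔ A)  ⇔  (((¬A ⊓ ∃s.A) ⊓ E) ⊓ (∀s.∀t.¬B ⊓ ¬A)) unsat w.r.t. T
   all branches close; clash {A, ¬A} at an ∃-successor
2. Hence ((¬A ⊓ ∃s.A) ⊓ E) ⊑ (∃s.∃t.B ⊔ A): entailed.

Yes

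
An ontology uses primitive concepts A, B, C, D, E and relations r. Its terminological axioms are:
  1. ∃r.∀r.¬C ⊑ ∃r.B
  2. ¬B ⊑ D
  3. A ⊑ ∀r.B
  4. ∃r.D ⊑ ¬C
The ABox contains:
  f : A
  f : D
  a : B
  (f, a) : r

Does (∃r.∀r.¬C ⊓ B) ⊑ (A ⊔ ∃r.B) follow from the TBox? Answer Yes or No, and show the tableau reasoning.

Yes

1. (∃r.∀r.¬C ⊓ B) ⊑ (A ⊔ ∃r.B)  ⇔  ((∃r.∀r.¬C ⊓ B) ⊓ (¬A ⊓ ∀r.¬B)) unsat w.r.t. T
   all branches close; clash {B, ¬B} at an ∃-successor
2. Hence (∃r.∀r.¬C ⊓ B) ⊑ (A ⊔ ∃r.B): entailed.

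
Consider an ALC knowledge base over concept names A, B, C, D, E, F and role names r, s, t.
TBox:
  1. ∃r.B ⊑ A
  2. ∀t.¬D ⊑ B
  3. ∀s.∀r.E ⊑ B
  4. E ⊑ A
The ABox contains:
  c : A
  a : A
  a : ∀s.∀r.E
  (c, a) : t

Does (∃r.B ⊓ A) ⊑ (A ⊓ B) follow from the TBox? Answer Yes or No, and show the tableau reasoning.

No

1. (∃r.B ⊓ A) ⊑ (A ⊓ B)  ⇔  ((∃r.B ⊓ A) ⊓ (¬A ⊔ ¬B)) unsat w.r.t. T
   open: L(x₀) ⊇ {A, ¬B, ∃r.B, ∃s.∃r.¬E, ∃t.D} (+ ∃-successors)
2. Hence (∃r.B ⊓ A) ⊑ (A ⊓ B): not entailed.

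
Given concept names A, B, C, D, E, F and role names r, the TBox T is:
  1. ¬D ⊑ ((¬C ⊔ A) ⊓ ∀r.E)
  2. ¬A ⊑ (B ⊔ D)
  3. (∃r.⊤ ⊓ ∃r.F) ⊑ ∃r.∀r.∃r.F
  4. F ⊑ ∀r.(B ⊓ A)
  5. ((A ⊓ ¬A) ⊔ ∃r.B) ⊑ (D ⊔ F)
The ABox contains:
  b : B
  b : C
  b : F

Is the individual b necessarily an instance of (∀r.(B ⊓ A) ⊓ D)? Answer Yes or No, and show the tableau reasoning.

No

1. b : (∀r.(B ⊓ A) ⊓ D)?  L(b) = {B, C, F} ∪ {(∃r.(¬B ⊔ ¬A) ⊔ ¬D)}
   apply at b: F⊑∀r.(B ⊓ A)
   open: L(b) ⊇ {A, B, C, F, ¬D, …} — b ∉ (∀r.(B ⊓ A) ⊓ D) possible
2. Hence b : (∀r.(B ⊓ A) ⊓ D): not entailed.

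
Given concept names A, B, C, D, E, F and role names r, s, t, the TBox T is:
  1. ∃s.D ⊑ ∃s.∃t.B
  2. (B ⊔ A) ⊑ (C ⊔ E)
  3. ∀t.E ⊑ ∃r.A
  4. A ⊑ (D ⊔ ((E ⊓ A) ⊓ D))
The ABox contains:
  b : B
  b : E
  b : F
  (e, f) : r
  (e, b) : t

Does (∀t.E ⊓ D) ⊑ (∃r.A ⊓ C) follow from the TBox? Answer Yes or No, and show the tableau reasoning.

1. (∀t.E ⊓ D) ⊑ (∃r.A ⊓ C)  ⇔  ((∀t.E ⊓ D) ⊓ (∀r.¬A ⊔ ¬C)) unsat w.r.t. T
   apply at x₀: ∀t.E⊑∃r.A
   open: L(x₀) ⊇ {D, ¬A, ¬B, ¬C, ∀s.¬D, …} (+ ∃-successors)
2. Hence (∀t.E ⊓ D) ⊑ (∃r.A ⊓ C): not entailed.

No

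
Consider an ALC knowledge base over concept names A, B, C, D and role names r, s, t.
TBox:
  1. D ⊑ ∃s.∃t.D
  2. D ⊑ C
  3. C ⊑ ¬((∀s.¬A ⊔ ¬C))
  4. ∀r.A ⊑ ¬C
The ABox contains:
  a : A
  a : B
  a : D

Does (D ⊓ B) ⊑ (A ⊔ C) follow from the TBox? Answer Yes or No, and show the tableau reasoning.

Yes

1. (D ⊓ B) ⊑ (A ⊔ C)  ⇔  ((D ⊓ B) ⊓ (¬A ⊓ ¬C)) unsat w.r.t. T
   all branches close; clash {C, ¬C} at x₀
2. Hence (D ⊓ B) ⊑ (A ⊔ C): entailed.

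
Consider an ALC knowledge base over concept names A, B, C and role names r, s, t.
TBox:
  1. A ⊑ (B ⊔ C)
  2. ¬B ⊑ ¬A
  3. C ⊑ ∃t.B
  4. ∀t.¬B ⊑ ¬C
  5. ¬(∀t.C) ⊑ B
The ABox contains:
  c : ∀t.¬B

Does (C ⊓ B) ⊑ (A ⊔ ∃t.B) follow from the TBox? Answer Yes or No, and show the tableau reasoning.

Yes

1. (C ⊓ B) ⊑ (A ⊔ ∃t.B)  ⇔  ((C ⊓ B) ⊓ (¬A ⊓ ∀t.¬B)) unsat w.r.t. T
   all branches close; clash {B, ¬B} at an ∃-successor
2. Hence (C ⊓ B) ⊑ (A ⊔ ∃t.B): entailed.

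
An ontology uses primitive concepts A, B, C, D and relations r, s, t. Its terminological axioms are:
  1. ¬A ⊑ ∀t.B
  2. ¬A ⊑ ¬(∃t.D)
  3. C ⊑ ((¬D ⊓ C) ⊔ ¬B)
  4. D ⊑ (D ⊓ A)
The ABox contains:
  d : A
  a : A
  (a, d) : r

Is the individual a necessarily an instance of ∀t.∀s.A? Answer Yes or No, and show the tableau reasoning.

1. a : ∀t.∀s.A?  L(a) = {A} ∪ {∃t.∃s.¬A}
   open: L(a) ⊇ {A, ¬C, ¬D, ∃t.∃s.¬A} (+ ∃-successors) — a ∉ ∀t.∀s.A possible
2. Hence a : ∀t.∀s.A: not entailed.

No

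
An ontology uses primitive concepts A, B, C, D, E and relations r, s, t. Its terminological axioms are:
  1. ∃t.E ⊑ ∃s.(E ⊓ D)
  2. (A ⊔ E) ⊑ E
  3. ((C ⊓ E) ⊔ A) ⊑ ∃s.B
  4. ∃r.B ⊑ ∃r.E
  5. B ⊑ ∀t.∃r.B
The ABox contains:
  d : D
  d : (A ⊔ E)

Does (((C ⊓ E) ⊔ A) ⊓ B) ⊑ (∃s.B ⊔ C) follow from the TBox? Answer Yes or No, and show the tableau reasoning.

1. (((C ⊓ E) ⊔ A) ⊓ B) ⊑ (∃s.B ⊔ C)  ⇔  ((((C ⊓ E) ⊔ A) ⊓ B) ⊓ (∀s.¬B ⊓ ¬C)) unsat w.r.t. T
   all branches close; clash {B, ¬B} at an ∃-successor
2. Hence (((C ⊓ E) ⊔ A) ⊓ B) ⊑ (∃s.B ⊔ C): entailed.

Yes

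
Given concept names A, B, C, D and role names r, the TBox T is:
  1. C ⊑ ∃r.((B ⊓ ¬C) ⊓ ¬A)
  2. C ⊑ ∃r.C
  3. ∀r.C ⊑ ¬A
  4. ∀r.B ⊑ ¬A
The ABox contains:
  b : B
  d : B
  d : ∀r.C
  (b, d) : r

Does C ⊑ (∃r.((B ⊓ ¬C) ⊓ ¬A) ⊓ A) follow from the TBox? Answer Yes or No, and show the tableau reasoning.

No

1. C ⊑ (∃r.((B ⊓ ¬C) ⊓ ¬A) ⊓ A)  ⇔  (C ⊓ (∀r.((¬B ⊔ C) ⊔ A) ⊔ ¬A)) unsat w.r.t. T
   apply at x₀: C⊑∃r.((B ⊓ ¬C) ⊓ ¬A); C⊑∃r.C
   open: L(x₀) ⊇ {C, ¬A, ∃r.((B ⊓ ¬C) ⊓ ¬A), ∃r.C, ∃r.¬B, …} (+ ∃-successors)
2. Hence C ⊑ (∃r.((B ⊓ ¬C) ⊓ ¬A) ⊓ A): not entailed.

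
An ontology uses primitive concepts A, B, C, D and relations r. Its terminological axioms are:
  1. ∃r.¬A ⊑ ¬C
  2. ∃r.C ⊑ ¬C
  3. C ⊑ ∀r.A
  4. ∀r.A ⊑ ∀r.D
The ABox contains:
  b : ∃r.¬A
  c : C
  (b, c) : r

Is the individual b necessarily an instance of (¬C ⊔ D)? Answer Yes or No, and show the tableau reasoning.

Yes

1. b : (¬C ⊔ D)?  L(b) = {∃r.¬A} ∪ {(C ⊓ ¬D)}
   clash {C, ¬C} at b — b ∈ (¬C ⊔ D)
2. Hence b : (¬C ⊔ D): entailed.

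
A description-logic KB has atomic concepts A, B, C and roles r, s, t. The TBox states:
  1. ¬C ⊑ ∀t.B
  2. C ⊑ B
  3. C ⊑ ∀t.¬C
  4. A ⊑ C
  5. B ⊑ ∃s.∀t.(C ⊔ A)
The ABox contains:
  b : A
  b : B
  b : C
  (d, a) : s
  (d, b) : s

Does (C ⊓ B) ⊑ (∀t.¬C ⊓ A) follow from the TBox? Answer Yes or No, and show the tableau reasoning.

No

1. (C ⊓ B) ⊑ (∀t.¬C ⊓ A)  ⇔  ((C ⊓ B) ⊓ (∃t.C ⊔ ¬A)) unsat w.r.t. T
   apply at x₀: C⊑∀t.¬C; B⊑∃s.∀t.(C ⊔ A)
   open: L(x₀) ⊇ {B, C, ¬A, ∀t.¬C, ∃s.∀t.(C ⊔ A)} (+ ∃-successors)
2. Hence (C ⊓ B) ⊑ (∀t.¬C ⊓ A): not entailed.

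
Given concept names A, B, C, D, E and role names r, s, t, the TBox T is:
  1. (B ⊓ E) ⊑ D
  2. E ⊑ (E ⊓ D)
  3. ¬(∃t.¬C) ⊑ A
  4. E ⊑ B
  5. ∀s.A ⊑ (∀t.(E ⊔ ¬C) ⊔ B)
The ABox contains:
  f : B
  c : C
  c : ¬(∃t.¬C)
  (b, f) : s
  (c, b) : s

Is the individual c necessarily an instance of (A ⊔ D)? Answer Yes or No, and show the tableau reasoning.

Yes

1. c : (A ⊔ D)?  L(c) = {C, ¬(∃t.¬C)} ∪ {(¬A ⊓ ¬D)}
   clash {D, ¬D} at c — c ∈ (A ⊔ D)
2. Hence c : (A ⊔ D): entailed.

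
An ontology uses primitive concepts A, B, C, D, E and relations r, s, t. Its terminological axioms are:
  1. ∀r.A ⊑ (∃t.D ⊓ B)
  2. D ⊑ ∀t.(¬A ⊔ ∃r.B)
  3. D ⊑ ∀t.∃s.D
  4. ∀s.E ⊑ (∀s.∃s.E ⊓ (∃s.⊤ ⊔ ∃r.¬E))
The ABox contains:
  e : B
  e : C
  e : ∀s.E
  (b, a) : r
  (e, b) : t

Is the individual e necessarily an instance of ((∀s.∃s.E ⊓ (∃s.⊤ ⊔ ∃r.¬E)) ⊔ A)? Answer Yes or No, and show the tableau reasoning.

Yes

1. e : ((∀s.∃s.E ⊓ (∃s.⊤ ⊔ ∃r.¬E)) ⊔ A)?  L(e) = {B, C, ∀s.E} ∪ {((∃s.∀s.¬E ⊔ (∀s.⊥ ⊓ ∀r.E)) ⊓ ¬A)}
   clash {E, ¬E} at an ∃-successor — e ∈ ((∀s.∃s.E ⊓ (∃s.⊤ ⊔ ∃r.¬E)) ⊔ A)
2. Hence e : ((∀s.∃s.E ⊓ (∃s.⊤ ⊔ ∃r.¬E)) ⊔ A): entailed.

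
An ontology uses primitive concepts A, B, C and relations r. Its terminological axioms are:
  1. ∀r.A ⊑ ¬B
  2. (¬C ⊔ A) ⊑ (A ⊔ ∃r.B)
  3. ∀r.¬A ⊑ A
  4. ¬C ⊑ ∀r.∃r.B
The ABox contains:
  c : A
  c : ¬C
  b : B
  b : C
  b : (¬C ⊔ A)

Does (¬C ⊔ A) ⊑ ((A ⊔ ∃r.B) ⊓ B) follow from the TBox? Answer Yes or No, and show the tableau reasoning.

No

1. (¬C ⊔ A) ⊑ ((A ⊔ ∃r.B) ⊓ B)  ⇔  ((¬C ⊔ A) ⊓ ((¬A ⊓ ∀r.¬B) ⊔ ¬B)) unsat w.r.t. T
   apply at x₀: (¬C ⊔ A)⊑(A ⊔ ∃r.B)
   open: L(x₀) ⊇ {A, ¬B, ¬C, ∀r.∃r.B, ∃r.A, …} (+ ∃-successors)
2. Hence (¬C ⊔ A) ⊑ ((A ⊔ ∃r.B) ⊓ B): not entailed.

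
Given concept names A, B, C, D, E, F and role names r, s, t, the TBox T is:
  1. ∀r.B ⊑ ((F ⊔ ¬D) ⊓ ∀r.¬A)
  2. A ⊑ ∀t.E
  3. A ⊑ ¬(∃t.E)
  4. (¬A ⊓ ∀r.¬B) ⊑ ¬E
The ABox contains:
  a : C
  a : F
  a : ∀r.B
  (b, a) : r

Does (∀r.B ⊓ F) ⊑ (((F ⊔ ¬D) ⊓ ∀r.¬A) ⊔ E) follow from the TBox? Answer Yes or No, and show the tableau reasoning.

1. (∀r.B ⊓ F) ⊑ (((F ⊔ ¬D) ⊓ ∀r.¬A) ⊔ E)  ⇔  ((∀r.B ⊓ F) ⊓ (((¬F ⊓ D) ⊔ ∃r.A) ⊓ ¬E)) unsat w.r.t. T
   all branches close; clash {A, ¬A} at an ∃-successor
2. Hence (∀r.B ⊓ F) ⊑ (((F ⊔ ¬D) ⊓ ∀r.¬A) ⊔ E): entailed.

Yes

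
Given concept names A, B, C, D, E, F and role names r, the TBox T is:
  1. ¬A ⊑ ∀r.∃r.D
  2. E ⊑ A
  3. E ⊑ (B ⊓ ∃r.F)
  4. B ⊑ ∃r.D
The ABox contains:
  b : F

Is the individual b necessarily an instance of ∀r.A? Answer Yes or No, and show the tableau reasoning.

1. b : ∀r.A?  L(b) = {F} ∪ {∃r.¬A}
   open: L(b) ⊇ {A, F, ¬B, ¬E, ∃r.¬A} (+ ∃-successors) — b ∉ ∀r.A possible
2. Hence b : ∀r.A: not entailed.

No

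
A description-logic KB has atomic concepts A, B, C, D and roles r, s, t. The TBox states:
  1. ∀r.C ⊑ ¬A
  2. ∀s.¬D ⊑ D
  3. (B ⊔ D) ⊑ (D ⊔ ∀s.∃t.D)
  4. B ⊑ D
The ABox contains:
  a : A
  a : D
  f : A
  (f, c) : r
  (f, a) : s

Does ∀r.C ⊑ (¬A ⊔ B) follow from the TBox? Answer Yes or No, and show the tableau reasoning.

1. ∀r.C ⊑ (¬A ⊔ B)  ⇔  (∀r.C ⊓ (A ⊓ ¬B)) unsat w.r.t. T
   all branches close; clash {A, ¬A} at x₀
2. Hence ∀r.C ⊑ (¬A ⊔ B): entailed.

Yes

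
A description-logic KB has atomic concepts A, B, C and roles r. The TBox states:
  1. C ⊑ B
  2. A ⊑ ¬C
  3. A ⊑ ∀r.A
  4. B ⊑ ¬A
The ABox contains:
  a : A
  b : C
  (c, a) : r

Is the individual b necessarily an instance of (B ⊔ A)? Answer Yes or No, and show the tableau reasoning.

Yes

1. b : (B ⊔ A)?  L(b) = {C} ∪ {(¬B ⊓ ¬A)}
   clash {B, ¬B} at b — b ∈ (B ⊔ A)
2. Hence b : (B ⊔ A): entailed.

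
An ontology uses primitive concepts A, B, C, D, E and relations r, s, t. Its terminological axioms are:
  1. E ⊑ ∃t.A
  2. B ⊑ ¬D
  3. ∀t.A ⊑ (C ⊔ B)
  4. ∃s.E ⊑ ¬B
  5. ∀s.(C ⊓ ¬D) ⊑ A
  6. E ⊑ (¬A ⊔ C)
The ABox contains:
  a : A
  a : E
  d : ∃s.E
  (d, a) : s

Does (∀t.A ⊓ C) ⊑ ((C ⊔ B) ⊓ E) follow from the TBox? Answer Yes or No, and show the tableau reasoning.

No

1. (∀t.A ⊓ C) ⊑ ((C ⊔ B) ⊓ E)  ⇔  ((∀t.A ⊓ C) ⊓ ((¬C ⊓ ¬B) ⊔ ¬E)) unsat w.r.t. T
   apply at x₀: ∀t.A⊑(C ⊔ B)
   open: L(x₀) ⊇ {C, ¬B, ¬E, ∀t.A, ∃s.(¬C ⊔ D)} (+ ∃-successors)
2. Hence (∀t.A ⊓ C) ⊑ ((C ⊔ B) ⊓ E): not entailed.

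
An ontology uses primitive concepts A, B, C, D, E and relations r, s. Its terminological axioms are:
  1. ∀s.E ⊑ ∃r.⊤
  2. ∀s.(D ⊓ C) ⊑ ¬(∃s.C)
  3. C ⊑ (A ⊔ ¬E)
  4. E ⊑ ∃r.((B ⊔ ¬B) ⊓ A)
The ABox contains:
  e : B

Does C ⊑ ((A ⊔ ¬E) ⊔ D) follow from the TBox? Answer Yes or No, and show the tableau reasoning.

Yes

1. C ⊑ ((A ⊔ ¬E) ⊔ D)  ⇔  (C ⊓ ((¬A ⊓ E) ⊓ ¬D)) unsat w.r.t. T
   all branches close; clash {E, ¬E} at x₀
2. Hence C ⊑ ((A ⊔ ¬E) ⊔ D): entailed.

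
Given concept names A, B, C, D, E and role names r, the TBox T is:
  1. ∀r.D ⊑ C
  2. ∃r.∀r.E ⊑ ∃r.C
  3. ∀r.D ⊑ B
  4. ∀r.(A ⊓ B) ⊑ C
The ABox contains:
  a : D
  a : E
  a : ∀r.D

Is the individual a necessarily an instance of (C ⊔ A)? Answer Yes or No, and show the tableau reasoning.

1. a : (C ⊔ A)?  L(a) = {D, E, ∀r.D} ∪ {(¬C ⊓ ¬A)}
   clash {C, ¬C} at a — a ∈ (C ⊔ A)
2. Hence a : (C ⊔ A): entailed.

Yes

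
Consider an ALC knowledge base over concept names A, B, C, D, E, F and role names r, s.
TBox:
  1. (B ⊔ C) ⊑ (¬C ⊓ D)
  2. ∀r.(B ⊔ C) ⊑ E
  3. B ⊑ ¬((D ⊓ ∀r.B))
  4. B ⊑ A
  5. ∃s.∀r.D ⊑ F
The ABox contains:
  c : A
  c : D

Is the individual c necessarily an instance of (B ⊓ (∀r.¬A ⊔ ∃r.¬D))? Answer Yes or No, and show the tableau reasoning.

1. c : (B ⊓ (∀r.¬A ⊔ ∃r.¬D))?  L(c) = {A, D} ∪ {(¬B ⊔ (∃r.A ⊓ ∀r.D))}
   open: L(c) ⊇ {A, D, ¬B, ¬C, ∀s.∃r.¬D, …} (+ ∃-successors) — c ∉ (B ⊓ (∀r.¬A ⊔ ∃r.¬D)) possible
2. Hence c : (B ⊓ (∀r.¬A ⊔ ∃r.¬D)): not entailed.

No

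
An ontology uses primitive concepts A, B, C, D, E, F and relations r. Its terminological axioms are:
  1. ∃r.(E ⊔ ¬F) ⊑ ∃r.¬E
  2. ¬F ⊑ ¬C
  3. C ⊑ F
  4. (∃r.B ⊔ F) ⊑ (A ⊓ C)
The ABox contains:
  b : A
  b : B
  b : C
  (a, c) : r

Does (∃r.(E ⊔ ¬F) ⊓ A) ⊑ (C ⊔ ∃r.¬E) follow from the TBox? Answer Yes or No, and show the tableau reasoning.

Yes

1. (∃r.(E ⊔ ¬F) ⊓ A) ⊑ (C ⊔ ∃r.¬E)  ⇔  ((∃r.(E ⊔ ¬F) ⊓ A) ⊓ (¬C ⊓ ∀r.E)) unsat w.r.t. T
   all branches close; clash {C, ¬C} at x₀
2. Hence (∃r.(E ⊔ ¬F) ⊓ A) ⊑ (C ⊔ ∃r.¬E): entailed.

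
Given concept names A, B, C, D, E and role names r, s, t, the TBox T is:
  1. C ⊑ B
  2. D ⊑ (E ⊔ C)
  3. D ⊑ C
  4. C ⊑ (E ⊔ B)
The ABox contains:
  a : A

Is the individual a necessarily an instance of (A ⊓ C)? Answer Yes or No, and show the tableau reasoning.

1. a : (A ⊓ C)?  L(a) = {A} ∪ {(¬A ⊔ ¬C)}
   open: L(a) ⊇ {A, ¬C, ¬D} — a ∉ (A ⊓ C) possible
2. Hence a : (A ⊓ C): not entailed.

No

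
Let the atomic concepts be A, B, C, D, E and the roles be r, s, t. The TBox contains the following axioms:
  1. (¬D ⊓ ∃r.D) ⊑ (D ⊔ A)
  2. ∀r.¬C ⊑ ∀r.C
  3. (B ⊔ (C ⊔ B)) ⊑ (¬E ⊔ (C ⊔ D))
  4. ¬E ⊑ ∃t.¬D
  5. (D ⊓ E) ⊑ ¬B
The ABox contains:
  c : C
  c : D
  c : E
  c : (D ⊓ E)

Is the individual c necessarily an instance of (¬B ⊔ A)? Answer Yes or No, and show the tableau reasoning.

1. c : (¬B ⊔ A)?  L(c) = {C, D, E, (D ⊓ E)} ∪ {(B ⊓ ¬A)}
   clash {B, ¬B} at c — c ∈ (¬B ⊔ A)
2. Hence c : (¬B ⊔ A): entailed.

Yes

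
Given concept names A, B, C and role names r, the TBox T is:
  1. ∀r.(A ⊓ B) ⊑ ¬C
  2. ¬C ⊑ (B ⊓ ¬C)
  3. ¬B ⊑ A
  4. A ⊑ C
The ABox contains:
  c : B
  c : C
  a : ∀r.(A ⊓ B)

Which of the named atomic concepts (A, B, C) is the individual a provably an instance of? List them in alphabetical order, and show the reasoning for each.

{B}

1. a : A?  L(a) = {∀r.(A ⊓ B)} ∪ {¬A}
   apply at a: ∀r.(A ⊓ B)⊑¬C
   open: L(a) ⊇ {B, ¬A, ¬C, ∀r.(A ⊓ B)} — a ∉ A possible
2. a : B?  L(a) = {∀r.(A ⊓ B)} ∪ {¬B}
   clash {C, ¬C} at a — a ∈ B
3. a : C?  L(a) = {∀r.(A ⊓ B)} ∪ {¬C}
   apply at a: ¬C⊑(B ⊓ ¬C)
   open: L(a) ⊇ {B, ¬A, ¬C, ∀r.(A ⊓ B)} — a ∉ C possible
4. Entailed for a: {B}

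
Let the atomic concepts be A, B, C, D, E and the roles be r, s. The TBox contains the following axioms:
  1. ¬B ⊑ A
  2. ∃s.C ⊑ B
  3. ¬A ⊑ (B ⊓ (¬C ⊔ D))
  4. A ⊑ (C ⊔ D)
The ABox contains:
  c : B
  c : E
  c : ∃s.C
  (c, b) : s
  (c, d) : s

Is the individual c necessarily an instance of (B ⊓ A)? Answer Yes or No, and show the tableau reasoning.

1. c : (B ⊓ A)?  L(c) = {B, E, ∃s.C} ∪ {(¬B ⊔ ¬A)}
   open: L(c) ⊇ {B, E, ¬A, ¬C, ∃s.C} (+ ∃-successors) — c ∉ (B ⊓ A) possible
2. Hence c : (B ⊓ A): not entailed.

No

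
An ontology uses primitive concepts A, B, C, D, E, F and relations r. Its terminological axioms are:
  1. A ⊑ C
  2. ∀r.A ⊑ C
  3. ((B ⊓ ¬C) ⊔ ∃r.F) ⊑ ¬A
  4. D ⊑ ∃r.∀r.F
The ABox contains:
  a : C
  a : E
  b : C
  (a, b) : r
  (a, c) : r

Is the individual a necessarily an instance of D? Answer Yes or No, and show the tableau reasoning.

1. a : D?  L(a) = {C, E} ∪ {¬D}
   open: L(a) ⊇ {C, E, ¬D, ∀r.¬F} — a ∉ D possible
2. Hence a : D: not entailed.

No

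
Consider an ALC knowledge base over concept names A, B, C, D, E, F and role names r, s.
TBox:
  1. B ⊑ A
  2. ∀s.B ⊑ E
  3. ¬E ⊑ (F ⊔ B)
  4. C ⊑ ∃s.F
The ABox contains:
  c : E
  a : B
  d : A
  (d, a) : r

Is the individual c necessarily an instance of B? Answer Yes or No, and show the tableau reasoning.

No

1. c : B?  L(c) = {E} ∪ {¬B}
   open: L(c) ⊇ {E, ¬B, ¬C} — c ∉ B possible
2. Hence c : B: not entailed.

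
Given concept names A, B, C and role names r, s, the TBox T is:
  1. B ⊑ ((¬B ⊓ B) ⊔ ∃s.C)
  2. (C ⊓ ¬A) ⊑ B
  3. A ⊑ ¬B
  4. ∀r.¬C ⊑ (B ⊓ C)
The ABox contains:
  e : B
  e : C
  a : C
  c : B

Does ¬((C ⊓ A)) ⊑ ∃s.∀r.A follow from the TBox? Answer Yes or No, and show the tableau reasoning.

No

1. ¬((C ⊓ A)) ⊑ ∃s.∀r.A  ⇔  ((¬C ⊔ ¬A) ⊓ ∀s.∃r.¬A) unsat w.r.t. T
   open: L(x₀) ⊇ {¬A, ¬B, ¬C, ∀s.∃r.¬A, ∃r.C} (+ ∃-successors)
2. Hence ¬((C ⊓ A)) ⊑ ∃s.∀r.A: not entailed.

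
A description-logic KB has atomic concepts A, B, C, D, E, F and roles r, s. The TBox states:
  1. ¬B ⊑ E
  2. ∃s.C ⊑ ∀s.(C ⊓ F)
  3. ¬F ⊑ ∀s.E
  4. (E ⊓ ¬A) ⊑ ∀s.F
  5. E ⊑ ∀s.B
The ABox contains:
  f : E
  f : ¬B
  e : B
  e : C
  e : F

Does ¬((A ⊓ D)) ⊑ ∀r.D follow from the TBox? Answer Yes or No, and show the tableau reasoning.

No

1. ¬((A ⊓ D)) ⊑ ∀r.D  ⇔  ((¬A ⊔ ¬D) ⊓ ∃r.¬D) unsat w.r.t. T
   open: L(x₀) ⊇ {B, F, ¬A, ¬E, ∀s.¬C, …} (+ ∃-successors)
2. Hence ¬((A ⊓ D)) ⊑ ∀r.D: not entailed.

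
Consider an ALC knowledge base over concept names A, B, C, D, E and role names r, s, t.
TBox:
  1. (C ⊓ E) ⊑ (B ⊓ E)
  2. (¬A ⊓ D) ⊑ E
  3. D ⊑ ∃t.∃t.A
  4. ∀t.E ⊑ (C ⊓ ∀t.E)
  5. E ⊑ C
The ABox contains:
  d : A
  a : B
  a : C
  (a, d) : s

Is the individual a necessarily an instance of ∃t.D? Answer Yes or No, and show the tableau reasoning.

No

1. a : ∃t.D?  L(a) = {B, C} ∪ {∀t.¬D}
   open: L(a) ⊇ {A, B, C, ¬D, ¬E, …} (+ ∃-successors) — a ∉ ∃t.D possible
2. Hence a : ∃t.D: not entailed.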